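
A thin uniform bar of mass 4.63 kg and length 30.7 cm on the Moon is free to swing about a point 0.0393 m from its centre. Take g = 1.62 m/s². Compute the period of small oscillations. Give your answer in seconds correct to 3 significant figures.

2.41 s

For a physical pendulum T = 2π√(I/(mgd)), with d = 0.03930 m from pivot to centre of mass.
I_cm = mL²/12 = 4.63 × 0.307²/12 = 0.03636 kg·m²; I = I_cm + md² = 0.03636 + 4.63 × 0.03930² = 0.04352 kg·m².
T = 2π√(0.04352/(4.63 × 1.62 × 0.03930)) = 2.41 s.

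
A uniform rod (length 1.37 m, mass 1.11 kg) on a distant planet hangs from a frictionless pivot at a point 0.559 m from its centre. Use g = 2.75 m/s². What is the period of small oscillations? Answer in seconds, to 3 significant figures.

For a physical pendulum T = 2π√(I/(mgd)), with d = 0.5590 m from pivot to centre of mass.
I_cm = mL²/12 = 1.11 × 1.37²/12 = 0.1736 kg·m²; I = I_cm + md² = 0.1736 + 1.11 × 0.5590² = 0.5205 kg·m².
T = 2π√(0.5205/(1.11 × 2.75 × 0.5590)) = 3.47 s.

3.47 s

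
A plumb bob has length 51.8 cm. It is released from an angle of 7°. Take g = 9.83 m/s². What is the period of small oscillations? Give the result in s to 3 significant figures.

T = 2π√(L/g) = 2π√(0.518/9.83) = 2π × 0.2296 = 1.44 s.

1.44 s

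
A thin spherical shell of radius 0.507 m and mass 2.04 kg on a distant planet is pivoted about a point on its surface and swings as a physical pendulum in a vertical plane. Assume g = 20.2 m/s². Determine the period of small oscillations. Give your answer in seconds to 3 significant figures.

I_cm = (2/3)mr² = 0.3496 kg·m². The pivot is at distance d = 0.507 m from the centre of mass.
By the parallel-axis theorem, I = I_cm + md² = 0.3496 + 0.5244 = 0.8740 kg·m².
T = 2π√(I/(mgd)) = 2π√(0.8740/(2.04 × 20.2 × 0.507)) = 1.29 s.

1.29 s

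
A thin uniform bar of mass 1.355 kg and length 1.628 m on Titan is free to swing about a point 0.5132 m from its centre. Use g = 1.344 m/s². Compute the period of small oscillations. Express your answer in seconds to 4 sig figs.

For a physical pendulum T = 2π√(I/(mgd)), with d = 0.51320 m from pivot to centre of mass.
I_cm = mL²/12 = 1.355 × 1.628²/12 = 0.29927 kg·m²; I = I_cm + md² = 0.29927 + 1.355 × 0.51320² = 0.65614 kg·m².
T = 2π√(0.65614/(1.355 × 1.344 × 0.51320)) = 5.265 s.

5.265 s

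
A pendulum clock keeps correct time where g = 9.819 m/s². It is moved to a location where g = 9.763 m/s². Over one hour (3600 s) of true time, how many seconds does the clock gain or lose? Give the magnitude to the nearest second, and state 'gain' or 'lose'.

The clock's period scales as T ∝ 1/√g, so T'/T = √(9.819/9.763) = 1.00286.
In 3600 s of true time the clock registers 3600/1.00286 = 3589.7 s, so it loses 10 s.

lose 10 s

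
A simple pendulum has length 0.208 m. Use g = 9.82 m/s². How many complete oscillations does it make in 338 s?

369

T = 2π√(L/g) = 2π√(0.208/9.82) = 0.9144 s.
Number of complete oscillations = ⌊338/0.9144⌋ = ⌊369.6⌋ = 369.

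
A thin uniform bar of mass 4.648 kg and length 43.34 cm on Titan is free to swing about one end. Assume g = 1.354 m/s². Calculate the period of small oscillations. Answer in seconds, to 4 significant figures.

For a physical pendulum T = 2π√(I/(mgd)), with d = 0.21670 m from pivot to centre of mass.
I_cm = mL²/12 = 4.648 × 0.4334²/12 = 0.072755 kg·m²; I = I_cm + md² = 0.072755 + 4.648 × 0.21670² = 0.29102 kg·m².
T = 2π√(0.29102/(4.648 × 1.354 × 0.21670)) = 2.902 s.

2.902 s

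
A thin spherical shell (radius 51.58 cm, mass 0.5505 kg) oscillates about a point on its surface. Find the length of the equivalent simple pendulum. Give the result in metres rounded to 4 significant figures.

0.8597 m

The equivalent simple-pendulum length is L_eq = I/(md), where I is about the pivot and d = 0.51580 m.
I_cm = (2/3)mR² = 0.097640 kg·m², so I = I_cm + md² = 0.097640 + 0.14646 = 0.24410 kg·m².
L_eq = 0.24410/(0.5505 × 0.51580) = 0.8597 m.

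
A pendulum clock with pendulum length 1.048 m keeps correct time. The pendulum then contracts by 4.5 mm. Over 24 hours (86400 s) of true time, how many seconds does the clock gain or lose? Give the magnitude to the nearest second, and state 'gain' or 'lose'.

T ∝ √L, so T'/T = √(1.04350/1.048) = 0.997851.
In 86400 s of true time the clock registers 86400/0.997851 = 86586.1 s, so it gains 186 s.

gain 186 s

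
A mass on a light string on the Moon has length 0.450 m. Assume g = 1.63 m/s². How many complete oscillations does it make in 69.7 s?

T = 2π√(L/g) = 2π√(0.450/1.63) = 3.301 s.
Number of complete oscillations = ⌊69.7/3.301⌋ = ⌊21.11⌋ = 21.

21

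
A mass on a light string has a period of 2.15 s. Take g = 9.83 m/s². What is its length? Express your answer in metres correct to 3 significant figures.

1.15 m

From T = 2π√(L/g), L = gT²/(4π²) = 9.83 × 2.150²/(4π²) = 1.15 m.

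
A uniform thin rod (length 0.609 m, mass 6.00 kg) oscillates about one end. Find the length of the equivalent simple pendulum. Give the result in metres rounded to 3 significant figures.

0.406 m

The equivalent simple-pendulum length is L_eq = I/(md), where I is about the pivot and d = 0.3045 m.
I_cm = (1/12)mL² = 0.1854 kg·m², so I = I_cm + md² = 0.1854 + 0.5563 = 0.7418 kg·m².
L_eq = 0.7418/(6.00 × 0.3045) = 0.406 m.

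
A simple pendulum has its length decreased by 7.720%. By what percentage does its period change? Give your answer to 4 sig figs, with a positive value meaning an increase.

T ∝ √L, so T'/T = √(0.92280) = 0.96062.
Percentage change in T = (0.96062 − 1) × 100% = -3.938%.

-3.938%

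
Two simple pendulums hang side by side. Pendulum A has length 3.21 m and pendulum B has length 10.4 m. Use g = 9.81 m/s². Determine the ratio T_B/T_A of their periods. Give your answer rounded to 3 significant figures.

T ∝ √L, so T_B/T_A = √(L_B/L_A) = √(10.4/3.21) = 1.80.

1.80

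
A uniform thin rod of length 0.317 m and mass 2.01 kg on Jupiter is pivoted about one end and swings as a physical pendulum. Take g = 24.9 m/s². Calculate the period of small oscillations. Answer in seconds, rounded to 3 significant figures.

0.579 s

For a physical pendulum T = 2π√(I/(mgd)), with d = 0.1585 m from pivot to centre of mass.
I_cm = mL²/12 = 2.01 × 0.317²/12 = 0.01683 kg·m²; I = I_cm + md² = 0.01683 + 2.01 × 0.1585² = 0.06733 kg·m².
T = 2π√(0.06733/(2.01 × 24.9 × 0.1585)) = 0.579 s.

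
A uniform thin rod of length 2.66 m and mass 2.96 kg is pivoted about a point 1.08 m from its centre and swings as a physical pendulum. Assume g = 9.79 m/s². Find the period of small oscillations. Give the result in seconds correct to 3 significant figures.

For a physical pendulum T = 2π√(I/(mgd)), with d = 1.080 m from pivot to centre of mass.
I_cm = mL²/12 = 2.96 × 2.66²/12 = 1.745 kg·m²; I = I_cm + md² = 1.745 + 2.96 × 1.080² = 5.198 kg·m².
T = 2π√(5.198/(2.96 × 9.79 × 1.080)) = 2.56 s.

2.56 s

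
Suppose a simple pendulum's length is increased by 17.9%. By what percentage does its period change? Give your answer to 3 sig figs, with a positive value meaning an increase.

8.58%

T ∝ √L, so T'/T = √(1.179) = 1.086.
Percentage change in T = (1.086 − 1) × 100% = 8.58%.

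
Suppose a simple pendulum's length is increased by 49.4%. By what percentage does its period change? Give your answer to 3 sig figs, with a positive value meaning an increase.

22.2%

T ∝ √L, so T'/T = √(1.494) = 1.222.
Percentage change in T = (1.222 − 1) × 100% = 22.2%.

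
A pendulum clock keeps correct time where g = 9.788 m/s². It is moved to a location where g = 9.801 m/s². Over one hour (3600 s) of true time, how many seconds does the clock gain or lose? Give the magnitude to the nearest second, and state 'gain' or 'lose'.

gain 2 s

The clock's period scales as T ∝ 1/√g, so T'/T = √(9.788/9.801) = 0.999337.
In 3600 s of true time the clock registers 3600/0.999337 = 3602.4 s, so it gains 2 s.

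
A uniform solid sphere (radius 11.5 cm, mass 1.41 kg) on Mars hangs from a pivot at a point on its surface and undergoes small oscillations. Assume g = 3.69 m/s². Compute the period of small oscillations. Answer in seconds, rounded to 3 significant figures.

I_cm = (2/5)mr² = 0.007459 kg·m². The pivot is at distance d = 0.115 m from the centre of mass.
By the parallel-axis theorem, I = I_cm + md² = 0.007459 + 0.01865 = 0.02611 kg·m².
T = 2π√(I/(mgd)) = 2π√(0.02611/(1.41 × 3.69 × 0.115)) = 1.31 s.

1.31 s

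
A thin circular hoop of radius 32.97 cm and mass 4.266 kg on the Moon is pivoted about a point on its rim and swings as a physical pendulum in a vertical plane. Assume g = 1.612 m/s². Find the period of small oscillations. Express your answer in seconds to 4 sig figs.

I_cm = mr² = 0.46372 kg·m². The pivot is at distance d = 0.3297 m from the centre of mass.
By the parallel-axis theorem, I = I_cm + md² = 0.46372 + 0.46372 = 0.92745 kg·m².
T = 2π√(I/(mgd)) = 2π√(0.92745/(4.266 × 1.612 × 0.3297)) = 4.019 s.

4.019 s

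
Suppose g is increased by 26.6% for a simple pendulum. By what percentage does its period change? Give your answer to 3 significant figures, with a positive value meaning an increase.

T ∝ 1/√g, so T'/T = 1/√(1.266) = 0.8888.
Percentage change in T = (0.8888 − 1) × 100% = -11.1%.

-11.1%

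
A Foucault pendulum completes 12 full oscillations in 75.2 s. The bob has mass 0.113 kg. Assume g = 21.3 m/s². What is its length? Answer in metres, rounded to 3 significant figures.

T = 75.2/12 = 6.267 s.
From T = 2π√(L/g), L = gT²/(4π²) = 21.3 × 6.267²/(4π²) = 21.2 m.

21.2 m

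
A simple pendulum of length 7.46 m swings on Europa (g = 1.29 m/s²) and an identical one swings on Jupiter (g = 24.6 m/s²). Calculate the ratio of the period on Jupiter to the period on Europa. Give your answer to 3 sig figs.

0.229

T ∝ 1/√g, so T₂/T₁ = √(g₁/g₂) = √(1.29/24.6) = 0.229.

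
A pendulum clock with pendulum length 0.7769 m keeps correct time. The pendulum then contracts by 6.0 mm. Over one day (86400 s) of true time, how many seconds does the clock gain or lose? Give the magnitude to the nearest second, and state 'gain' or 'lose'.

T ∝ √L, so T'/T = √(0.77090/0.7769) = 0.996131.
In 86400 s of true time the clock registers 86400/0.996131 = 86735.6 s, so it gains 336 s.

gain 336 s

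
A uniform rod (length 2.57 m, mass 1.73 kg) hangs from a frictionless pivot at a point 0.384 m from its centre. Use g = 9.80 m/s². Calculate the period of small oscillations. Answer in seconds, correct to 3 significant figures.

For a physical pendulum T = 2π√(I/(mgd)), with d = 0.3840 m from pivot to centre of mass.
I_cm = mL²/12 = 1.73 × 2.57²/12 = 0.9522 kg·m²; I = I_cm + md² = 0.9522 + 1.73 × 0.3840² = 1.207 kg·m².
T = 2π√(1.207/(1.73 × 9.80 × 0.3840)) = 2.71 s.

2.71 s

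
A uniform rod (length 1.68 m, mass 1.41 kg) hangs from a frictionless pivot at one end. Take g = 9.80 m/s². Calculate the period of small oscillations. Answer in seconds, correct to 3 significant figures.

For a physical pendulum T = 2π√(I/(mgd)), with d = 0.8400 m from pivot to centre of mass.
I_cm = mL²/12 = 1.41 × 1.68²/12 = 0.3316 kg·m²; I = I_cm + md² = 0.3316 + 1.41 × 0.8400² = 1.327 kg·m².
T = 2π√(1.327/(1.41 × 9.80 × 0.8400)) = 2.12 s.

2.12 s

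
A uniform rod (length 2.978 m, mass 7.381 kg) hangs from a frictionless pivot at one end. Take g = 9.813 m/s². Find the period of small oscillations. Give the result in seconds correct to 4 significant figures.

For a physical pendulum T = 2π√(I/(mgd)), with d = 1.4890 m from pivot to centre of mass.
I_cm = mL²/12 = 7.381 × 2.978²/12 = 5.4549 kg·m²; I = I_cm + md² = 5.4549 + 7.381 × 1.4890² = 21.819 kg·m².
T = 2π√(21.819/(7.381 × 9.813 × 1.4890)) = 2.826 s.

2.826 s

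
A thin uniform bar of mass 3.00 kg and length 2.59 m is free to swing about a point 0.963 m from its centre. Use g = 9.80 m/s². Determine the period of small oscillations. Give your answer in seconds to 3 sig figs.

2.49 s

For a physical pendulum T = 2π√(I/(mgd)), with d = 0.9630 m from pivot to centre of mass.
I_cm = mL²/12 = 3.00 × 2.59²/12 = 1.677 kg·m²; I = I_cm + md² = 1.677 + 3.00 × 0.9630² = 4.459 kg·m².
T = 2π√(4.459/(3.00 × 9.80 × 0.9630)) = 2.49 s.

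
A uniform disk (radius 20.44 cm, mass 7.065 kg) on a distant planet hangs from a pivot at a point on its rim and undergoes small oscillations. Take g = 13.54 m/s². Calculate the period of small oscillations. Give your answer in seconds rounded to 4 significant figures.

0.9455 s

I_cm = ½mr² = 0.14759 kg·m². The pivot is at distance d = 0.2044 m from the centre of mass.
By the parallel-axis theorem, I = I_cm + md² = 0.14759 + 0.29517 = 0.44276 kg·m².
T = 2π√(I/(mgd)) = 2π√(0.44276/(7.065 × 13.54 × 0.2044)) = 0.9455 s.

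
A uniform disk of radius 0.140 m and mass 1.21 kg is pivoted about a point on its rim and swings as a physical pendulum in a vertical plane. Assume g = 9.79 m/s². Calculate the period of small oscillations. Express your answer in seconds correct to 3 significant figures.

0.920 s

I_cm = ½mr² = 0.01186 kg·m². The pivot is at distance d = 0.140 m from the centre of mass.
By the parallel-axis theorem, I = I_cm + md² = 0.01186 + 0.02372 = 0.03557 kg·m².
T = 2π√(I/(mgd)) = 2π√(0.03557/(1.21 × 9.79 × 0.140)) = 0.920 s.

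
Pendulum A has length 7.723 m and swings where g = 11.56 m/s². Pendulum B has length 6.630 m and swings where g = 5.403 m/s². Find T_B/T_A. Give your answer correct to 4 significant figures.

T = 2π√(L/g), so T_B/T_A = √((L_B/g_B)/(L_A/g_A)) = √((6.630/5.403)/(7.723/11.56)) = 1.355.

1.355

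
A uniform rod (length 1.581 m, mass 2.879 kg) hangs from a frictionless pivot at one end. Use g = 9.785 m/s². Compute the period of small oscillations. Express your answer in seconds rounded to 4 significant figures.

For a physical pendulum T = 2π√(I/(mgd)), with d = 0.79050 m from pivot to centre of mass.
I_cm = mL²/12 = 2.879 × 1.581²/12 = 0.59969 kg·m²; I = I_cm + md² = 0.59969 + 2.879 × 0.79050² = 2.3987 kg·m².
T = 2π√(2.3987/(2.879 × 9.785 × 0.79050)) = 2.062 s.

2.062 s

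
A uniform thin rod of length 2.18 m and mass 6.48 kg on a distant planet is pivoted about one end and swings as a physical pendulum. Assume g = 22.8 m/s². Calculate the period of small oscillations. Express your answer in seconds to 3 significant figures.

For a physical pendulum T = 2π√(I/(mgd)), with d = 1.090 m from pivot to centre of mass.
I_cm = mL²/12 = 6.48 × 2.18²/12 = 2.566 kg·m²; I = I_cm + md² = 2.566 + 6.48 × 1.090² = 10.27 kg·m².
T = 2π√(10.27/(6.48 × 22.8 × 1.090)) = 1.59 s.

1.59 s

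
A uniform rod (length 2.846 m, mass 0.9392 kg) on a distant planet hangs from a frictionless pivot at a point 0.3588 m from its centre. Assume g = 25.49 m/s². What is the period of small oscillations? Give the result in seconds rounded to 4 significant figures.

For a physical pendulum T = 2π√(I/(mgd)), with d = 0.35880 m from pivot to centre of mass.
I_cm = mL²/12 = 0.9392 × 2.846²/12 = 0.63394 kg·m²; I = I_cm + md² = 0.63394 + 0.9392 × 0.35880² = 0.75485 kg·m².
T = 2π√(0.75485/(0.9392 × 25.49 × 0.35880)) = 1.863 s.

1.863 s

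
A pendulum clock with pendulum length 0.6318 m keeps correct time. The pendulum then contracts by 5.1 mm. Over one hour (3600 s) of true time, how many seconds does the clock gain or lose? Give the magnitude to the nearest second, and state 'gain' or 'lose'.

gain 15 s

T ∝ √L, so T'/T = √(0.62670/0.6318) = 0.995956.
In 3600 s of true time the clock registers 3600/0.995956 = 3614.6 s, so it gains 15 s.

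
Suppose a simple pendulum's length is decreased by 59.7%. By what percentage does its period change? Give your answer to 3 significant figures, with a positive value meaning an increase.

T ∝ √L, so T'/T = √(0.4030) = 0.6348.
Percentage change in T = (0.6348 − 1) × 100% = -36.5%.

-36.5%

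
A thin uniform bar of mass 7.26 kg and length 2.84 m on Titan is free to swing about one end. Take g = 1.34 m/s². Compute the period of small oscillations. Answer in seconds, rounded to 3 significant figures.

For a physical pendulum T = 2π√(I/(mgd)), with d = 1.420 m from pivot to centre of mass.
I_cm = mL²/12 = 7.26 × 2.84²/12 = 4.880 kg·m²; I = I_cm + md² = 4.880 + 7.26 × 1.420² = 19.52 kg·m².
T = 2π√(19.52/(7.26 × 1.34 × 1.420)) = 7.47 s.

7.47 s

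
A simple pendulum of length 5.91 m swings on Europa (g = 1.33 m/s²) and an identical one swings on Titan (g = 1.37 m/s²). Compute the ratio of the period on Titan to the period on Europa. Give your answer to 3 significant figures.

0.985

T ∝ 1/√g, so T₂/T₁ = √(g₁/g₂) = √(1.33/1.37) = 0.985.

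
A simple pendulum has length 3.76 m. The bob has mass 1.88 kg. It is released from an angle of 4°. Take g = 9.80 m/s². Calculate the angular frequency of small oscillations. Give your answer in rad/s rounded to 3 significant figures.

ω = √(g/L) = √(9.80/3.76) = 1.61 rad/s.

1.61 rad/s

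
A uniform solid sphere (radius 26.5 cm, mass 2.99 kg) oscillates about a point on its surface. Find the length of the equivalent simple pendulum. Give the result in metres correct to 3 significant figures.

The equivalent simple-pendulum length is L_eq = I/(md), where I is about the pivot and d = 0.2650 m.
I_cm = (2/5)mR² = 0.08399 kg·m², so I = I_cm + md² = 0.08399 + 0.2100 = 0.2940 kg·m².
L_eq = 0.2940/(2.99 × 0.2650) = 0.371 m.

0.371 m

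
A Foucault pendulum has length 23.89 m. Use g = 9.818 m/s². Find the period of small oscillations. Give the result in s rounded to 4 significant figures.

9.801 s

T = 2π√(L/g) = 2π√(23.89/9.818) = 2π × 1.5599 = 9.801 s.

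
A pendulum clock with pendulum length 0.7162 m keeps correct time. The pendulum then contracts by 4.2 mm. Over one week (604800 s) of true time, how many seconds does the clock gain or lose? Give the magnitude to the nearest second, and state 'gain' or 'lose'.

gain 1781 s

T ∝ √L, so T'/T = √(0.71200/0.7162) = 0.997064.
In 604800 s of true time the clock registers 604800/0.997064 = 606581.2 s, so it gains 1781 s.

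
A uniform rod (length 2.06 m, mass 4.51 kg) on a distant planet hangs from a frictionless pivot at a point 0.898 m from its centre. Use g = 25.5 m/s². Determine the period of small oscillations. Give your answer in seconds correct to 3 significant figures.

1.41 s

For a physical pendulum T = 2π√(I/(mgd)), with d = 0.8980 m from pivot to centre of mass.
I_cm = mL²/12 = 4.51 × 2.06²/12 = 1.595 kg·m²; I = I_cm + md² = 1.595 + 4.51 × 0.8980² = 5.232 kg·m².
T = 2π√(5.232/(4.51 × 25.5 × 0.8980)) = 1.41 s.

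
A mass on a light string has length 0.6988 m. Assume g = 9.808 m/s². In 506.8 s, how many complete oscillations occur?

T = 2π√(L/g) = 2π√(0.6988/9.808) = 1.6771 s.
Number of complete oscillations = ⌊506.8/1.6771⌋ = ⌊302.18⌋ = 302.

302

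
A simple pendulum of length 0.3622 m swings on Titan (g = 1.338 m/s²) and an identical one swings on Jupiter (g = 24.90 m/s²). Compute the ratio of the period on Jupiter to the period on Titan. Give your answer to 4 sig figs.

0.2318

T ∝ 1/√g, so T₂/T₁ = √(g₁/g₂) = √(1.338/24.90) = 0.2318.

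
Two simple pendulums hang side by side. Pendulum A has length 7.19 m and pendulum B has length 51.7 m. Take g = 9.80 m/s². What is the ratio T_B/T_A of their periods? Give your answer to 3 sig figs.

T ∝ √L, so T_B/T_A = √(L_B/L_A) = √(51.7/7.19) = 2.68.

2.68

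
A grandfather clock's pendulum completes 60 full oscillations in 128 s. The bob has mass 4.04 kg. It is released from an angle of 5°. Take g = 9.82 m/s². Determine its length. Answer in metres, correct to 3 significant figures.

1.13 m

T = 128/60 = 2.133 s.
From T = 2π√(L/g), L = gT²/(4π²) = 9.82 × 2.133²/(4π²) = 1.13 m.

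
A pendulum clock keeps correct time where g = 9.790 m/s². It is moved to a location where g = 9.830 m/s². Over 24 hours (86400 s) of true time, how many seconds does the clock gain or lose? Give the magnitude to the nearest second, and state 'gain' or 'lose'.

The clock's period scales as T ∝ 1/√g, so T'/T = √(9.790/9.830) = 0.997963.
In 86400 s of true time the clock registers 86400/0.997963 = 86576.3 s, so it gains 176 s.

gain 176 s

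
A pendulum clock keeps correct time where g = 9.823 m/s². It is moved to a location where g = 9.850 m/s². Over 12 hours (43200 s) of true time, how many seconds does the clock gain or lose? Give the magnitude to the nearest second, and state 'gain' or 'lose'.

The clock's period scales as T ∝ 1/√g, so T'/T = √(9.823/9.850) = 0.998629.
In 43200 s of true time the clock registers 43200/0.998629 = 43259.3 s, so it gains 59 s.

gain 59 s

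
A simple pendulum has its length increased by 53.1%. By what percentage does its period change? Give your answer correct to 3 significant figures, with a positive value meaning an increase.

23.7%

T ∝ √L, so T'/T = √(1.531) = 1.237.
Percentage change in T = (1.237 − 1) × 100% = 23.7%.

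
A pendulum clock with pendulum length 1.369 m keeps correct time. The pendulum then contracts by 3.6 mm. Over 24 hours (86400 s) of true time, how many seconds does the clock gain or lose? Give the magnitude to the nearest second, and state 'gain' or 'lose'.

gain 114 s

T ∝ √L, so T'/T = √(1.36540/1.369) = 0.998684.
In 86400 s of true time the clock registers 86400/0.998684 = 86513.8 s, so it gains 114 s.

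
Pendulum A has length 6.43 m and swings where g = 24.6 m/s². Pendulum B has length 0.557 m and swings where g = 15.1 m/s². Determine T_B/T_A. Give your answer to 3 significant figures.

0.376

T = 2π√(L/g), so T_B/T_A = √((L_B/g_B)/(L_A/g_A)) = √((0.557/15.1)/(6.43/24.6)) = 0.376.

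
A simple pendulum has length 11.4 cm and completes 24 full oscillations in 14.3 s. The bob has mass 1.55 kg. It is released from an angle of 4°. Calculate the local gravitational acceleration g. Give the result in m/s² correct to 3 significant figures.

12.7 m/s²

T = 14.3/24 = 0.5958 s.
From T = 2π√(L/g), g = 4π²L/T² = 4π² × 0.114/0.5958² = 12.7 m/s².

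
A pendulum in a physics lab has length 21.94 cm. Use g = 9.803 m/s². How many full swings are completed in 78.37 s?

83

T = 2π√(L/g) = 2π√(0.2194/9.803) = 0.93998 s.
Number of complete oscillations = ⌊78.37/0.93998⌋ = ⌊83.374⌋ = 83.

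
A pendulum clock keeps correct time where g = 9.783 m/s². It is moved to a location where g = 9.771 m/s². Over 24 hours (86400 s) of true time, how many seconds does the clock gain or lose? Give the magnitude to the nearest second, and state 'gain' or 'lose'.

lose 53 s

The clock's period scales as T ∝ 1/√g, so T'/T = √(9.783/9.771) = 1.00061.
In 86400 s of true time the clock registers 86400/1.00061 = 86347.0 s, so it loses 53 s.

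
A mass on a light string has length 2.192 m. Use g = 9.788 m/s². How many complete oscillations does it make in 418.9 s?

140

T = 2π√(L/g) = 2π√(2.192/9.788) = 2.9734 s.
Number of complete oscillations = ⌊418.9/2.9734⌋ = ⌊140.88⌋ = 140.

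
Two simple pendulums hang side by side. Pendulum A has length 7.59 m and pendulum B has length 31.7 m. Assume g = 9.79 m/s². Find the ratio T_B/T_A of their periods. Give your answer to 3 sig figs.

2.04

T ∝ √L, so T_B/T_A = √(L_B/L_A) = √(31.7/7.59) = 2.04.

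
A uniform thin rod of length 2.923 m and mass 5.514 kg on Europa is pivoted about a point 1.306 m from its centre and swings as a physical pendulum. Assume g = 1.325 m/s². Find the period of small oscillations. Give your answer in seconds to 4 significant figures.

7.427 s

For a physical pendulum T = 2π√(I/(mgd)), with d = 1.3060 m from pivot to centre of mass.
I_cm = mL²/12 = 5.514 × 2.923²/12 = 3.9259 kg·m²; I = I_cm + md² = 3.9259 + 5.514 × 1.3060² = 13.331 kg·m².
T = 2π√(13.331/(5.514 × 1.325 × 1.3060)) = 7.427 s.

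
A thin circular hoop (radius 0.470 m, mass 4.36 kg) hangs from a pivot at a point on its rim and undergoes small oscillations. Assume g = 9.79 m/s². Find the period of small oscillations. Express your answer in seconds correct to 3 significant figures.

I_cm = mr² = 0.9631 kg·m². The pivot is at distance d = 0.470 m from the centre of mass.
By the parallel-axis theorem, I = I_cm + md² = 0.9631 + 0.9631 = 1.926 kg·m².
T = 2π√(I/(mgd)) = 2π√(1.926/(4.36 × 9.79 × 0.470)) = 1.95 s.

1.95 s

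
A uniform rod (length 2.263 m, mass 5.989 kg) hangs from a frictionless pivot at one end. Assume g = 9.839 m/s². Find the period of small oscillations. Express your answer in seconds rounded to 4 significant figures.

For a physical pendulum T = 2π√(I/(mgd)), with d = 1.1315 m from pivot to centre of mass.
I_cm = mL²/12 = 5.989 × 2.263²/12 = 2.5559 kg·m²; I = I_cm + md² = 2.5559 + 5.989 × 1.1315² = 10.224 kg·m².
T = 2π√(10.224/(5.989 × 9.839 × 1.1315)) = 2.460 s.

2.460 s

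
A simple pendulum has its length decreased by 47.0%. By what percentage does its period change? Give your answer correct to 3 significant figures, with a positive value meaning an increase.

T ∝ √L, so T'/T = √(0.5300) = 0.7280.
Percentage change in T = (0.7280 − 1) × 100% = -27.2%.

-27.2%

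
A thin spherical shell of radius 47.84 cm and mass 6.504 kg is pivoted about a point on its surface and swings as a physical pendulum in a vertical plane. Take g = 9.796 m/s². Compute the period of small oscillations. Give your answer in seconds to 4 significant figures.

I_cm = (2/3)mr² = 0.99237 kg·m². The pivot is at distance d = 0.4784 m from the centre of mass.
By the parallel-axis theorem, I = I_cm + md² = 0.99237 + 1.4885 = 2.4809 kg·m².
T = 2π√(I/(mgd)) = 2π√(2.4809/(6.504 × 9.796 × 0.4784)) = 1.793 s.

1.793 s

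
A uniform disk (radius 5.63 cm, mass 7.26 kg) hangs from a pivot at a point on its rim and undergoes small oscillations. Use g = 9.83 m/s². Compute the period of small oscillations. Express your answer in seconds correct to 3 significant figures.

I_cm = ½mr² = 0.01151 kg·m². The pivot is at distance d = 0.0563 m from the centre of mass.
By the parallel-axis theorem, I = I_cm + md² = 0.01151 + 0.02301 = 0.03452 kg·m².
T = 2π√(I/(mgd)) = 2π√(0.03452/(7.26 × 9.83 × 0.0563)) = 0.582 s.

0.582 s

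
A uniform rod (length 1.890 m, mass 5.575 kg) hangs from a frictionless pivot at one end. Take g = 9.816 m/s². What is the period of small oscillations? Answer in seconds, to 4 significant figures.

2.251 s

For a physical pendulum T = 2π√(I/(mgd)), with d = 0.94500 m from pivot to centre of mass.
I_cm = mL²/12 = 5.575 × 1.890²/12 = 1.6595 kg·m²; I = I_cm + md² = 1.6595 + 5.575 × 0.94500² = 6.6382 kg·m².
T = 2π√(6.6382/(5.575 × 9.816 × 0.94500)) = 2.251 s.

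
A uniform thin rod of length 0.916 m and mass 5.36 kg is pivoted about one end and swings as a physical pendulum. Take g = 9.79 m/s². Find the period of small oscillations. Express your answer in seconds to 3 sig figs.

For a physical pendulum T = 2π√(I/(mgd)), with d = 0.4580 m from pivot to centre of mass.
I_cm = mL²/12 = 5.36 × 0.916²/12 = 0.3748 kg·m²; I = I_cm + md² = 0.3748 + 5.36 × 0.4580² = 1.499 kg·m².
T = 2π√(1.499/(5.36 × 9.79 × 0.4580)) = 1.57 s.

1.57 s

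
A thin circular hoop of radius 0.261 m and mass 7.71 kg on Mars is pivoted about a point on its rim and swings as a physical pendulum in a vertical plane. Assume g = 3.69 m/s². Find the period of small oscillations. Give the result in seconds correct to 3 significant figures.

I_cm = mr² = 0.5252 kg·m². The pivot is at distance d = 0.261 m from the centre of mass.
By the parallel-axis theorem, I = I_cm + md² = 0.5252 + 0.5252 = 1.050 kg·m².
T = 2π√(I/(mgd)) = 2π√(1.050/(7.71 × 3.69 × 0.261)) = 2.36 s.

2.36 s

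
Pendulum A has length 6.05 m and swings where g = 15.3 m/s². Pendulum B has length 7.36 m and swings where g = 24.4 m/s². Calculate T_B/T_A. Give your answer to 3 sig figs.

T = 2π√(L/g), so T_B/T_A = √((L_B/g_B)/(L_A/g_A)) = √((7.36/24.4)/(6.05/15.3)) = 0.873.

0.873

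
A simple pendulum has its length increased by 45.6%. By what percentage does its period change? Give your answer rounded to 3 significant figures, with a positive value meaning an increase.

20.7%

T ∝ √L, so T'/T = √(1.456) = 1.207.
Percentage change in T = (1.207 − 1) × 100% = 20.7%.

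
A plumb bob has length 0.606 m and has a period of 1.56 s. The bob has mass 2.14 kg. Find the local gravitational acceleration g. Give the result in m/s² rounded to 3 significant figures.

9.83 m/s²

From T = 2π√(L/g), g = 4π²L/T² = 4π² × 0.606/1.560² = 9.83 m/s².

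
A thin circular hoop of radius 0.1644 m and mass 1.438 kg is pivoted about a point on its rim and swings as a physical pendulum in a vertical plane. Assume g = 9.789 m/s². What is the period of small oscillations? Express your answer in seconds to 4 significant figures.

I_cm = mr² = 0.038865 kg·m². The pivot is at distance d = 0.1644 m from the centre of mass.
By the parallel-axis theorem, I = I_cm + md² = 0.038865 + 0.038865 = 0.077731 kg·m².
T = 2π√(I/(mgd)) = 2π√(0.077731/(1.438 × 9.789 × 0.1644)) = 1.152 s.

1.152 s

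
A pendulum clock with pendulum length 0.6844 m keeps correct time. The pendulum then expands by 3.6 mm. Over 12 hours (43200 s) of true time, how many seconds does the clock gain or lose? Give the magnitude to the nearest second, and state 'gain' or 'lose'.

lose 113 s

T ∝ √L, so T'/T = √(0.68800/0.6844) = 1.00263.
In 43200 s of true time the clock registers 43200/1.00263 = 43086.8 s, so it loses 113 s.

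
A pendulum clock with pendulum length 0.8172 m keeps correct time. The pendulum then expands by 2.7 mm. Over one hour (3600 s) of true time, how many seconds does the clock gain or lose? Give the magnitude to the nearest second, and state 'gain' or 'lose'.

lose 6 s

T ∝ √L, so T'/T = √(0.81990/0.8172) = 1.00165.
In 3600 s of true time the clock registers 3600/1.00165 = 3594.1 s, so it loses 6 s.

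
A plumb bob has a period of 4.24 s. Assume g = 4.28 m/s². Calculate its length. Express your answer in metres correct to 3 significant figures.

From T = 2π√(L/g), L = gT²/(4π²) = 4.28 × 4.240²/(4π²) = 1.95 m.

1.95 m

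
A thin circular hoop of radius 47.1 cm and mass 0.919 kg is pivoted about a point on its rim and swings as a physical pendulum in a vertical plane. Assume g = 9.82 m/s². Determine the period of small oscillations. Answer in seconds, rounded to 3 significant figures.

I_cm = mr² = 0.2039 kg·m². The pivot is at distance d = 0.471 m from the centre of mass.
By the parallel-axis theorem, I = I_cm + md² = 0.2039 + 0.2039 = 0.4077 kg·m².
T = 2π√(I/(mgd)) = 2π√(0.4077/(0.919 × 9.82 × 0.471)) = 1.95 s.

1.95 s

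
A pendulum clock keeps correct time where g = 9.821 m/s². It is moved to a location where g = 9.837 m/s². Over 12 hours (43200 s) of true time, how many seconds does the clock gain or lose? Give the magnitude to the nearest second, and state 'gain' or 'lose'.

gain 35 s

The clock's period scales as T ∝ 1/√g, so T'/T = √(9.821/9.837) = 0.999186.
In 43200 s of true time the clock registers 43200/0.999186 = 43235.2 s, so it gains 35 s.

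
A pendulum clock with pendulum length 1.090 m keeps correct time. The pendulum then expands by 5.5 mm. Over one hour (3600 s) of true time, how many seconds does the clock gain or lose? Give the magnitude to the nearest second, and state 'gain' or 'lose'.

lose 9 s

T ∝ √L, so T'/T = √(1.09550/1.090) = 1.00252.
In 3600 s of true time the clock registers 3600/1.00252 = 3591.0 s, so it loses 9 s.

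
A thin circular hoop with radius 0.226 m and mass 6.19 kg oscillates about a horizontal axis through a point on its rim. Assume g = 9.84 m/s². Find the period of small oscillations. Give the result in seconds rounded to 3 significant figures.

1.35 s

I_cm = mr² = 0.3162 kg·m². The pivot is at distance d = 0.226 m from the centre of mass.
By the parallel-axis theorem, I = I_cm + md² = 0.3162 + 0.3162 = 0.6323 kg·m².
T = 2π√(I/(mgd)) = 2π√(0.6323/(6.19 × 9.84 × 0.226)) = 1.35 s.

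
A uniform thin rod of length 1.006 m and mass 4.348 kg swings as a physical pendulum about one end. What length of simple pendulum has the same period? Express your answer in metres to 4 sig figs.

0.6707 m

The equivalent simple-pendulum length is L_eq = I/(md), where I is about the pivot and d = 0.50300 m.
I_cm = (1/12)mL² = 0.36669 kg·m², so I = I_cm + md² = 0.36669 + 1.1001 = 1.4668 kg·m².
L_eq = 1.4668/(4.348 × 0.50300) = 0.6707 m.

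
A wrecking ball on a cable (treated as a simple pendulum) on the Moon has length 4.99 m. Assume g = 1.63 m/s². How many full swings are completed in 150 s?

13

T = 2π√(L/g) = 2π√(4.99/1.63) = 10.99 s.
Number of complete oscillations = ⌊150/10.99⌋ = ⌊13.64⌋ = 13.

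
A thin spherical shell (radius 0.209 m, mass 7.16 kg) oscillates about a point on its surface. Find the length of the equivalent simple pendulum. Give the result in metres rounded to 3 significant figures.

The equivalent simple-pendulum length is L_eq = I/(md), where I is about the pivot and d = 0.2090 m.
I_cm = (2/3)mR² = 0.2085 kg·m², so I = I_cm + md² = 0.2085 + 0.3128 = 0.5213 kg·m².
L_eq = 0.5213/(7.16 × 0.2090) = 0.348 m.

0.348 m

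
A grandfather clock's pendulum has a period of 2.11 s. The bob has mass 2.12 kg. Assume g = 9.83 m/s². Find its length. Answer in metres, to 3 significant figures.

From T = 2π√(L/g), L = gT²/(4π²) = 9.83 × 2.110²/(4π²) = 1.11 m.

1.11 m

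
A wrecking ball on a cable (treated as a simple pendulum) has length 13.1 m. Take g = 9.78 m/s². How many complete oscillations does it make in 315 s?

43

T = 2π√(L/g) = 2π√(13.1/9.78) = 7.272 s.
Number of complete oscillations = ⌊315/7.272⌋ = ⌊43.32⌋ = 43.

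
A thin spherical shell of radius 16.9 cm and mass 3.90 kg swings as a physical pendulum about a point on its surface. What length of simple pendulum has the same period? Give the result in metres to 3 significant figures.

The equivalent simple-pendulum length is L_eq = I/(md), where I is about the pivot and d = 0.1690 m.
I_cm = (2/3)mR² = 0.07426 kg·m², so I = I_cm + md² = 0.07426 + 0.1114 = 0.1856 kg·m².
L_eq = 0.1856/(3.90 × 0.1690) = 0.282 m.

0.282 m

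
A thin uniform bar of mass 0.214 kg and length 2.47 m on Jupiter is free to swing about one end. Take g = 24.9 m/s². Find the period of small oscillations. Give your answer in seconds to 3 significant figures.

1.62 s

For a physical pendulum T = 2π√(I/(mgd)), with d = 1.235 m from pivot to centre of mass.
I_cm = mL²/12 = 0.214 × 2.47²/12 = 0.1088 kg·m²; I = I_cm + md² = 0.1088 + 0.214 × 1.235² = 0.4352 kg·m².
T = 2π√(0.4352/(0.214 × 24.9 × 1.235)) = 1.62 s.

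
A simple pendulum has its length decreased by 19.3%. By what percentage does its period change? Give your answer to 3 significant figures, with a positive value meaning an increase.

T ∝ √L, so T'/T = √(0.8070) = 0.8983.
Percentage change in T = (0.8983 − 1) × 100% = -10.2%.

-10.2%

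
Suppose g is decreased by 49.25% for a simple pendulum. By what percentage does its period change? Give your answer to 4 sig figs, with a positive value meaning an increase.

T ∝ 1/√g, so T'/T = 1/√(0.50750) = 1.4037.
Percentage change in T = (1.4037 − 1) × 100% = 40.37%.

40.37%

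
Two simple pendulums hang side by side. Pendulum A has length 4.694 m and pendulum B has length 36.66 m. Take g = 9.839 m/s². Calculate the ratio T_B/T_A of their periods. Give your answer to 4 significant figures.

T ∝ √L, so T_B/T_A = √(L_B/L_A) = √(36.66/4.694) = 2.795.

2.795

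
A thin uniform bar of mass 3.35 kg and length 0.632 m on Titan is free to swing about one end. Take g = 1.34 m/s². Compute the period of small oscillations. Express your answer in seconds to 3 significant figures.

3.52 s

For a physical pendulum T = 2π√(I/(mgd)), with d = 0.3160 m from pivot to centre of mass.
I_cm = mL²/12 = 3.35 × 0.632²/12 = 0.1115 kg·m²; I = I_cm + md² = 0.1115 + 3.35 × 0.3160² = 0.4460 kg·m².
T = 2π√(0.4460/(3.35 × 1.34 × 0.3160)) = 3.52 s.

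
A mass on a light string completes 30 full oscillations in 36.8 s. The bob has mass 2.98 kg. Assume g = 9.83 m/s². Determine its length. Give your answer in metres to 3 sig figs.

0.375 m

T = 36.8/30 = 1.227 s.
From T = 2π√(L/g), L = gT²/(4π²) = 9.83 × 1.227²/(4π²) = 0.375 m.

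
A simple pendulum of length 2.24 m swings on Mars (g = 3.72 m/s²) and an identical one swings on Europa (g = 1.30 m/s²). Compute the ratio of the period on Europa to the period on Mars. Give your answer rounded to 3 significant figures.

1.69

T ∝ 1/√g, so T₂/T₁ = √(g₁/g₂) = √(3.72/1.30) = 1.69.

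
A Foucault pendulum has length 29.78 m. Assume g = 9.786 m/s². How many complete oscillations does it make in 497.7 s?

T = 2π√(L/g) = 2π√(29.78/9.786) = 10.961 s.
Number of complete oscillations = ⌊497.7/10.961⌋ = ⌊45.408⌋ = 45.

45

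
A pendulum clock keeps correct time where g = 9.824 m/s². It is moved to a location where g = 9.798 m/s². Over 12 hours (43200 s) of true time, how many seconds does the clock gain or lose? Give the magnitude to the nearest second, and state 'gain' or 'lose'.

The clock's period scales as T ∝ 1/√g, so T'/T = √(9.824/9.798) = 1.00133.
In 43200 s of true time the clock registers 43200/1.00133 = 43142.8 s, so it loses 57 s.

lose 57 s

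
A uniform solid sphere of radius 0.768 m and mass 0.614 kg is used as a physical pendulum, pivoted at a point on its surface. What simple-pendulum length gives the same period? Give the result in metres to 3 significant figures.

The equivalent simple-pendulum length is L_eq = I/(md), where I is about the pivot and d = 0.7680 m.
I_cm = (2/5)mR² = 0.1449 kg·m², so I = I_cm + md² = 0.1449 + 0.3622 = 0.5070 kg·m².
L_eq = 0.5070/(0.614 × 0.7680) = 1.08 m.

1.08 m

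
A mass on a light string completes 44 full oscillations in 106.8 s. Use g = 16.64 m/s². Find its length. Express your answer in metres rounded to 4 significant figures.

2.483 m

T = 106.8/44 = 2.4273 s.
From T = 2π√(L/g), L = gT²/(4π²) = 16.64 × 2.4273²/(4π²) = 2.483 m.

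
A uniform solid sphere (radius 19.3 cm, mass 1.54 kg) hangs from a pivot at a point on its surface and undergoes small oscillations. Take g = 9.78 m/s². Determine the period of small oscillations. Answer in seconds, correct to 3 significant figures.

1.04 s

I_cm = (2/5)mr² = 0.02295 kg·m². The pivot is at distance d = 0.193 m from the centre of mass.
By the parallel-axis theorem, I = I_cm + md² = 0.02295 + 0.05736 = 0.08031 kg·m².
T = 2π√(I/(mgd)) = 2π√(0.08031/(1.54 × 9.78 × 0.193)) = 1.04 s.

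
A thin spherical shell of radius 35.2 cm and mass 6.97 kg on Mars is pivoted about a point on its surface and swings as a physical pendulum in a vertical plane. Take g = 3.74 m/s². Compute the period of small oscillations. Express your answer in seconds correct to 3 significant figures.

2.49 s

I_cm = (2/3)mr² = 0.5757 kg·m². The pivot is at distance d = 0.352 m from the centre of mass.
By the parallel-axis theorem, I = I_cm + md² = 0.5757 + 0.8636 = 1.439 kg·m².
T = 2π√(I/(mgd)) = 2π√(1.439/(6.97 × 3.74 × 0.352)) = 2.49 s.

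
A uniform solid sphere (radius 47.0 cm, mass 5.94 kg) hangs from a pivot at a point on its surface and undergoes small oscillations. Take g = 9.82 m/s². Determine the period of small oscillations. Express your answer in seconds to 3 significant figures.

I_cm = (2/5)mr² = 0.5249 kg·m². The pivot is at distance d = 0.470 m from the centre of mass.
By the parallel-axis theorem, I = I_cm + md² = 0.5249 + 1.312 = 1.837 kg·m².
T = 2π√(I/(mgd)) = 2π√(1.837/(5.94 × 9.82 × 0.470)) = 1.63 s.

1.63 s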